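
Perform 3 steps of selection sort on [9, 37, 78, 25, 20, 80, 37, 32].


Initial: [9, 37, 78, 25, 20, 80, 37, 32]
Step 1: min=9 at 0
  Swap: [9, 37, 78, 25, 20, 80, 37, 32]
Step 2: min=20 at 4
  Swap: [9, 20, 78, 25, 37, 80, 37, 32]
Step 3: min=25 at 3
  Swap: [9, 20, 25, 78, 37, 80, 37, 32]

After 3 steps: [9, 20, 25, 78, 37, 80, 37, 32]


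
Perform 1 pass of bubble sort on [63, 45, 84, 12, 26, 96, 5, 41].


Initial: [63, 45, 84, 12, 26, 96, 5, 41]
Pass 1: [45, 63, 12, 26, 84, 5, 41, 96] (5 swaps)

After 1 pass: [45, 63, 12, 26, 84, 5, 41, 96]


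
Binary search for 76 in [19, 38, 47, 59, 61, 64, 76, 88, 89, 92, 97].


Step 1: lo=0, hi=10, mid=5, val=64
Step 2: lo=6, hi=10, mid=8, val=89
Step 3: lo=6, hi=7, mid=6, val=76

Found at index 6


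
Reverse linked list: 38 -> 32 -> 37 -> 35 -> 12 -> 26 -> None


Step 1: curr=38, set curr.next=prev(None) | reversed so far: 38
Step 2: curr=32, set curr.next=prev(38) | reversed so far: 32 -> 38
Step 3: curr=37, set curr.next=prev(32) | reversed so far: 37 -> 32 -> 38
Step 4: curr=35, set curr.next=prev(37) | reversed so far: 35 -> 37 -> 32 -> 38
Step 5: curr=12, set curr.next=prev(35) | reversed so far: 12 -> 35 -> 37 -> 32 -> 38
Step 6: curr=26, set curr.next=prev(12) | reversed so far: 26 -> 12 -> 35 -> 37 -> 32 -> 38

26 -> 12 -> 35 -> 37 -> 32 -> 38 -> None


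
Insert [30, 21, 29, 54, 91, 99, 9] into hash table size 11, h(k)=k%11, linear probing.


Insert 30: h=8 -> slot 8
Insert 21: h=10 -> slot 10
Insert 29: h=7 -> slot 7
Insert 54: h=10, 1 probes -> slot 0
Insert 91: h=3 -> slot 3
Insert 99: h=0, 1 probes -> slot 1
Insert 9: h=9 -> slot 9

Table: [54, 99, None, 91, None, None, None, 29, 30, 9, 21]


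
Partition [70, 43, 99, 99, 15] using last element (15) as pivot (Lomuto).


Pivot: 15
Place pivot at 0: [15, 43, 99, 99, 70]

Partitioned: [15, 43, 99, 99, 70]


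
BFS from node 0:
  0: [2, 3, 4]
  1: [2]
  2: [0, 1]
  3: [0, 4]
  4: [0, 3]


Visit 0, enqueue [2, 3, 4]
Visit 2, enqueue [1]
Visit 3, enqueue []
Visit 4, enqueue []
Visit 1, enqueue []

BFS order: [0, 2, 3, 4, 1]


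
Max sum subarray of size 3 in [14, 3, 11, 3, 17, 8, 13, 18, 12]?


[0:3]: 28
[1:4]: 17
[2:5]: 31
[3:6]: 28
[4:7]: 38
[5:8]: 39
[6:9]: 43

Max: 43 at [6:9]


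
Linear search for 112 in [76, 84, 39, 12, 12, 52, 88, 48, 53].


i=0: 76!=112
i=1: 84!=112
i=2: 39!=112
i=3: 12!=112
i=4: 12!=112
i=5: 52!=112
i=6: 88!=112
i=7: 48!=112
i=8: 53!=112

Not found, 9 comps


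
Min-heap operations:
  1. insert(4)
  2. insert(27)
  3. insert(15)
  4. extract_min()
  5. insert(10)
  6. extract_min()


insert(4) -> [4]
insert(27) -> [4, 27]
insert(15) -> [4, 27, 15]
extract_min()->4, [15, 27]
insert(10) -> [10, 27, 15]
extract_min()->10, [15, 27]

Final heap: [15, 27]


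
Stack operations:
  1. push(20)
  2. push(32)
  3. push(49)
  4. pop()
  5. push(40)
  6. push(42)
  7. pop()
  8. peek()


push(20) -> [20]
push(32) -> [20, 32]
push(49) -> [20, 32, 49]
pop()->49, [20, 32]
push(40) -> [20, 32, 40]
push(42) -> [20, 32, 40, 42]
pop()->42, [20, 32, 40]
peek()->40

Final stack: [20, 32, 40]


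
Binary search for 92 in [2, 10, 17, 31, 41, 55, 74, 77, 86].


Step 1: lo=0, hi=8, mid=4, val=41
Step 2: lo=5, hi=8, mid=6, val=74
Step 3: lo=7, hi=8, mid=7, val=77
Step 4: lo=8, hi=8, mid=8, val=86

Not found


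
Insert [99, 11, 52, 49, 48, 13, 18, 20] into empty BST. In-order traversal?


Insert 99: root
Insert 11: L from 99
Insert 52: L from 99 -> R from 11
Insert 49: L from 99 -> R from 11 -> L from 52
Insert 48: L from 99 -> R from 11 -> L from 52 -> L from 49
Insert 13: L from 99 -> R from 11 -> L from 52 -> L from 49 -> L from 48
Insert 18: L from 99 -> R from 11 -> L from 52 -> L from 49 -> L from 48 -> R from 13
Insert 20: L from 99 -> R from 11 -> L from 52 -> L from 49 -> L from 48 -> R from 13 -> R from 18

In-order: [11, 13, 18, 20, 48, 49, 52, 99]


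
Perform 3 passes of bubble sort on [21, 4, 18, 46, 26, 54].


Initial: [21, 4, 18, 46, 26, 54]
Pass 1: [4, 18, 21, 26, 46, 54] (3 swaps)
Pass 2: [4, 18, 21, 26, 46, 54] (0 swaps)
Pass 3: [4, 18, 21, 26, 46, 54] (0 swaps)

After 3 passes: [4, 18, 21, 26, 46, 54]


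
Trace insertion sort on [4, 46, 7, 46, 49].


Initial: [4, 46, 7, 46, 49]
Insert 46: [4, 46, 7, 46, 49]
Insert 7: [4, 7, 46, 46, 49]
Insert 46: [4, 7, 46, 46, 49]
Insert 49: [4, 7, 46, 46, 49]

Sorted: [4, 7, 46, 46, 49]


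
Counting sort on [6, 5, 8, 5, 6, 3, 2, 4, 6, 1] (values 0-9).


Input: [6, 5, 8, 5, 6, 3, 2, 4, 6, 1]
Counts: [0, 1, 1, 1, 1, 2, 3, 0, 1, 0]

Sorted: [1, 2, 3, 4, 5, 5, 6, 6, 6, 8]


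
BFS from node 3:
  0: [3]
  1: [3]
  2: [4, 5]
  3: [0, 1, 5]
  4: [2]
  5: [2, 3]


Visit 3, enqueue [0, 1, 5]
Visit 0, enqueue []
Visit 1, enqueue []
Visit 5, enqueue [2]
Visit 2, enqueue [4]
Visit 4, enqueue []

BFS order: [3, 0, 1, 5, 2, 4]


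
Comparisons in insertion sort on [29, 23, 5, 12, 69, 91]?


Algorithm: insertion sort
Input: [29, 23, 5, 12, 69, 91]
Sorted: [5, 12, 23, 29, 69, 91]

8


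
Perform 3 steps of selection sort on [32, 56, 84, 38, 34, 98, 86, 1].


Initial: [32, 56, 84, 38, 34, 98, 86, 1]
Step 1: min=1 at 7
  Swap: [1, 56, 84, 38, 34, 98, 86, 32]
Step 2: min=32 at 7
  Swap: [1, 32, 84, 38, 34, 98, 86, 56]
Step 3: min=34 at 4
  Swap: [1, 32, 34, 38, 84, 98, 86, 56]

After 3 steps: [1, 32, 34, 38, 84, 98, 86, 56]


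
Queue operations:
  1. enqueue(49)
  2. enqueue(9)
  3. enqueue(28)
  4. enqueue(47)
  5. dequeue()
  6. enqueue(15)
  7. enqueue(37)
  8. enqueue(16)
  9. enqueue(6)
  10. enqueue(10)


enqueue(49) -> [49]
enqueue(9) -> [49, 9]
enqueue(28) -> [49, 9, 28]
enqueue(47) -> [49, 9, 28, 47]
dequeue()->49, [9, 28, 47]
enqueue(15) -> [9, 28, 47, 15]
enqueue(37) -> [9, 28, 47, 15, 37]
enqueue(16) -> [9, 28, 47, 15, 37, 16]
enqueue(6) -> [9, 28, 47, 15, 37, 16, 6]
enqueue(10) -> [9, 28, 47, 15, 37, 16, 6, 10]

Final queue: [9, 28, 47, 15, 37, 16, 6, 10]


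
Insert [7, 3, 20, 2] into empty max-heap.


Insert 7: [7]
Insert 3: [7, 3]
Insert 20: [20, 3, 7]
Insert 2: [20, 3, 7, 2]

Final heap: [20, 3, 7, 2]


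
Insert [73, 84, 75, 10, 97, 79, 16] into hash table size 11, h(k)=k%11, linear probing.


Insert 73: h=7 -> slot 7
Insert 84: h=7, 1 probes -> slot 8
Insert 75: h=9 -> slot 9
Insert 10: h=10 -> slot 10
Insert 97: h=9, 2 probes -> slot 0
Insert 79: h=2 -> slot 2
Insert 16: h=5 -> slot 5

Table: [97, None, 79, None, None, 16, None, 73, 84, 75, 10]


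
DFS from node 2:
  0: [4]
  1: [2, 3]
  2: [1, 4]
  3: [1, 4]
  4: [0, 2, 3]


Visit 2, push [4, 1]
Visit 1, push [3]
Visit 3, push [4]
Visit 4, push [0]
Visit 0, push []

DFS order: [2, 1, 3, 4, 0]


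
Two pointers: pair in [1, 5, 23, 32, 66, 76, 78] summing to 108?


lo=0(1)+hi=6(78)=79
lo=1(5)+hi=6(78)=83
lo=2(23)+hi=6(78)=101
lo=3(32)+hi=6(78)=110
lo=3(32)+hi=5(76)=108

Yes: 32+76=108


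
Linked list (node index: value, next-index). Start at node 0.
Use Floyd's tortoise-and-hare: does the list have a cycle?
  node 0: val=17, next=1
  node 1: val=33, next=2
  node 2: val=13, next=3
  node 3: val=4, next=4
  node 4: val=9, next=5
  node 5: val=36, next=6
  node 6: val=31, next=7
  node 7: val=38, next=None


Floyd's tortoise (slow, +1) and hare (fast, +2):
  init: slow=0, fast=0
  step 1: slow=1, fast=2
  step 2: slow=2, fast=4
  step 3: slow=3, fast=6
  step 4: fast 6->7->None, no cycle

Cycle: no


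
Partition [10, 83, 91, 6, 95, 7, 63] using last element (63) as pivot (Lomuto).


Pivot: 63
  10 <= 63: advance i (no swap)
  6 <= 63: swap -> [10, 6, 91, 83, 95, 7, 63]
  7 <= 63: swap -> [10, 6, 7, 83, 95, 91, 63]
Place pivot at 3: [10, 6, 7, 63, 95, 91, 83]

Partitioned: [10, 6, 7, 63, 95, 91, 83]


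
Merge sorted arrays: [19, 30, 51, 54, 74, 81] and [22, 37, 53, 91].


Take 19 from A
Take 22 from B
Take 30 from A
Take 37 from B
Take 51 from A
Take 53 from B
Take 54 from A
Take 74 from A
Take 81 from A

Merged: [19, 22, 30, 37, 51, 53, 54, 74, 81, 91]


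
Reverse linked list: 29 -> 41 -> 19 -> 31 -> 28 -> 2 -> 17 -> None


Step 1: curr=29, set curr.next=prev(None) | reversed so far: 29
Step 2: curr=41, set curr.next=prev(29) | reversed so far: 41 -> 29
Step 3: curr=19, set curr.next=prev(41) | reversed so far: 19 -> 41 -> 29
Step 4: curr=31, set curr.next=prev(19) | reversed so far: 31 -> 19 -> 41 -> 29
Step 5: curr=28, set curr.next=prev(31) | reversed so far: 28 -> 31 -> 19 -> 41 -> 29
Step 6: curr=2, set curr.next=prev(28) | reversed so far: 2 -> 28 -> 31 -> 19 -> 41 -> 29
Step 7: curr=17, set curr.next=prev(2) | reversed so far: 17 -> 2 -> 28 -> 31 -> 19 -> 41 -> 29

17 -> 2 -> 28 -> 31 -> 19 -> 41 -> 29 -> None


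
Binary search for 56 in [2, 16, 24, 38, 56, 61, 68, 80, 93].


Step 1: lo=0, hi=8, mid=4, val=56

Found at index 4


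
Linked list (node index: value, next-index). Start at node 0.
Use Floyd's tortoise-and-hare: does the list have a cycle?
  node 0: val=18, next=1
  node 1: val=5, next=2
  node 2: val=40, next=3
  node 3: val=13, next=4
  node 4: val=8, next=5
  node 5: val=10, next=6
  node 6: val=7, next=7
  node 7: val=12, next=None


Floyd's tortoise (slow, +1) and hare (fast, +2):
  init: slow=0, fast=0
  step 1: slow=1, fast=2
  step 2: slow=2, fast=4
  step 3: slow=3, fast=6
  step 4: fast 6->7->None, no cycle

Cycle: no


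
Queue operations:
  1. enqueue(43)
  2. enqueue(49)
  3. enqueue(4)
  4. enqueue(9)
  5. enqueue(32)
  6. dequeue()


enqueue(43) -> [43]
enqueue(49) -> [43, 49]
enqueue(4) -> [43, 49, 4]
enqueue(9) -> [43, 49, 4, 9]
enqueue(32) -> [43, 49, 4, 9, 32]
dequeue()->43, [49, 4, 9, 32]

Final queue: [49, 4, 9, 32]


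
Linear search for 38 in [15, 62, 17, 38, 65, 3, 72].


i=0: 15!=38
i=1: 62!=38
i=2: 17!=38
i=3: 38==38 found!

Found at 3, 4 comps


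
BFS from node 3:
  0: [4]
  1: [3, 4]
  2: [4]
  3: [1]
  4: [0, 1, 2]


Visit 3, enqueue [1]
Visit 1, enqueue [4]
Visit 4, enqueue [0, 2]
Visit 0, enqueue []
Visit 2, enqueue []

BFS order: [3, 1, 4, 0, 2]


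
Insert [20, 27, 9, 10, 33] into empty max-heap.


Insert 20: [20]
Insert 27: [27, 20]
Insert 9: [27, 20, 9]
Insert 10: [27, 20, 9, 10]
Insert 33: [33, 27, 9, 10, 20]

Final heap: [33, 27, 9, 10, 20]


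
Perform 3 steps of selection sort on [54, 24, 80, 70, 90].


Initial: [54, 24, 80, 70, 90]
Step 1: min=24 at 1
  Swap: [24, 54, 80, 70, 90]
Step 2: min=54 at 1
  Swap: [24, 54, 80, 70, 90]
Step 3: min=70 at 3
  Swap: [24, 54, 70, 80, 90]

After 3 steps: [24, 54, 70, 80, 90]


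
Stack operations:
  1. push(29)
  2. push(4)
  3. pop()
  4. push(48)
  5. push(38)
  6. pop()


push(29) -> [29]
push(4) -> [29, 4]
pop()->4, [29]
push(48) -> [29, 48]
push(38) -> [29, 48, 38]
pop()->38, [29, 48]

Final stack: [29, 48]


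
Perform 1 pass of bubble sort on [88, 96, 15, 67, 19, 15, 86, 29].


Initial: [88, 96, 15, 67, 19, 15, 86, 29]
Pass 1: [88, 15, 67, 19, 15, 86, 29, 96] (6 swaps)

After 1 pass: [88, 15, 67, 19, 15, 86, 29, 96]


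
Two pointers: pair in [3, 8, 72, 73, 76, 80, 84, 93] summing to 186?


lo=0(3)+hi=7(93)=96
lo=1(8)+hi=7(93)=101
lo=2(72)+hi=7(93)=165
lo=3(73)+hi=7(93)=166
lo=4(76)+hi=7(93)=169
lo=5(80)+hi=7(93)=173
lo=6(84)+hi=7(93)=177

No pair found


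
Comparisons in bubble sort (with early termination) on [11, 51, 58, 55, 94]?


Algorithm: bubble sort (with early termination)
Input: [11, 51, 58, 55, 94]
Sorted: [11, 51, 55, 58, 94]

7


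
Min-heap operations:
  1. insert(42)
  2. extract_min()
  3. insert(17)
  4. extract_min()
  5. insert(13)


insert(42) -> [42]
extract_min()->42, []
insert(17) -> [17]
extract_min()->17, []
insert(13) -> [13]

Final heap: [13]


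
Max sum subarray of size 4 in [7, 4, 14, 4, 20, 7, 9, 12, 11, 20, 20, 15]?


[0:4]: 29
[1:5]: 42
[2:6]: 45
[3:7]: 40
[4:8]: 48
[5:9]: 39
[6:10]: 52
[7:11]: 63
[8:12]: 66

Max: 66 at [8:12]


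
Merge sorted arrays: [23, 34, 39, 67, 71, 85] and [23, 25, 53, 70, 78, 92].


Take 23 from A
Take 23 from B
Take 25 from B
Take 34 from A
Take 39 from A
Take 53 from B
Take 67 from A
Take 70 from B
Take 71 from A
Take 78 from B
Take 85 from A

Merged: [23, 23, 25, 34, 39, 53, 67, 70, 71, 78, 85, 92]


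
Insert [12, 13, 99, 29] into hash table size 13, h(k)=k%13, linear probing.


Insert 12: h=12 -> slot 12
Insert 13: h=0 -> slot 0
Insert 99: h=8 -> slot 8
Insert 29: h=3 -> slot 3

Table: [13, None, None, 29, None, None, None, None, 99, None, None, None, 12]


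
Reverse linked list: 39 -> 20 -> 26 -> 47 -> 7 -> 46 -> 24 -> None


Step 1: curr=39, set curr.next=prev(None) | reversed so far: 39
Step 2: curr=20, set curr.next=prev(39) | reversed so far: 20 -> 39
Step 3: curr=26, set curr.next=prev(20) | reversed so far: 26 -> 20 -> 39
Step 4: curr=47, set curr.next=prev(26) | reversed so far: 47 -> 26 -> 20 -> 39
Step 5: curr=7, set curr.next=prev(47) | reversed so far: 7 -> 47 -> 26 -> 20 -> 39
Step 6: curr=46, set curr.next=prev(7) | reversed so far: 46 -> 7 -> 47 -> 26 -> 20 -> 39
Step 7: curr=24, set curr.next=prev(46) | reversed so far: 24 -> 46 -> 7 -> 47 -> 26 -> 20 -> 39

24 -> 46 -> 7 -> 47 -> 26 -> 20 -> 39 -> None


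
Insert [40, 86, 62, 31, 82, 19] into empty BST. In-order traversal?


Insert 40: root
Insert 86: R from 40
Insert 62: R from 40 -> L from 86
Insert 31: L from 40
Insert 82: R from 40 -> L from 86 -> R from 62
Insert 19: L from 40 -> L from 31

In-order: [19, 31, 40, 62, 82, 86]


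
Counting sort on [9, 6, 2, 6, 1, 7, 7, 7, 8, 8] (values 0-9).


Input: [9, 6, 2, 6, 1, 7, 7, 7, 8, 8]
Counts: [0, 1, 1, 0, 0, 0, 2, 3, 2, 1]

Sorted: [1, 2, 6, 6, 7, 7, 7, 8, 8, 9]


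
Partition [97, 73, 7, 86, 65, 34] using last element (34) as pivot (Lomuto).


Pivot: 34
  7 <= 34: swap -> [7, 73, 97, 86, 65, 34]
Place pivot at 1: [7, 34, 97, 86, 65, 73]

Partitioned: [7, 34, 97, 86, 65, 73]


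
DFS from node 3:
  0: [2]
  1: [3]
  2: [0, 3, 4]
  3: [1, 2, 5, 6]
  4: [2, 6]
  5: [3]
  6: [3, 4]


Visit 3, push [6, 5, 2, 1]
Visit 1, push []
Visit 2, push [4, 0]
Visit 0, push []
Visit 4, push [6]
Visit 6, push []
Visit 5, push []

DFS order: [3, 1, 2, 0, 4, 6, 5]


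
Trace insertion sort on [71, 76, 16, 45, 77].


Initial: [71, 76, 16, 45, 77]
Insert 76: [71, 76, 16, 45, 77]
Insert 16: [16, 71, 76, 45, 77]
Insert 45: [16, 45, 71, 76, 77]
Insert 77: [16, 45, 71, 76, 77]

Sorted: [16, 45, 71, 76, 77]


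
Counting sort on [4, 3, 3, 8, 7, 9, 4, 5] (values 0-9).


Input: [4, 3, 3, 8, 7, 9, 4, 5]
Counts: [0, 0, 0, 2, 2, 1, 0, 1, 1, 1]

Sorted: [3, 3, 4, 4, 5, 7, 8, 9]


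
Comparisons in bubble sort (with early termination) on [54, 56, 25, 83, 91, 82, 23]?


Algorithm: bubble sort (with early termination)
Input: [54, 56, 25, 83, 91, 82, 23]
Sorted: [23, 25, 54, 56, 82, 83, 91]

21


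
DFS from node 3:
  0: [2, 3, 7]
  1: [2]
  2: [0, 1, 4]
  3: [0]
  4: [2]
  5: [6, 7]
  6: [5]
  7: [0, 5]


Visit 3, push [0]
Visit 0, push [7, 2]
Visit 2, push [4, 1]
Visit 1, push []
Visit 4, push []
Visit 7, push [5]
Visit 5, push [6]
Visit 6, push []

DFS order: [3, 0, 2, 1, 4, 7, 5, 6]


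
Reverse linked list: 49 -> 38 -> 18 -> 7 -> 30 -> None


Step 1: curr=49, set curr.next=prev(None) | reversed so far: 49
Step 2: curr=38, set curr.next=prev(49) | reversed so far: 38 -> 49
Step 3: curr=18, set curr.next=prev(38) | reversed so far: 18 -> 38 -> 49
Step 4: curr=7, set curr.next=prev(18) | reversed so far: 7 -> 18 -> 38 -> 49
Step 5: curr=30, set curr.next=prev(7) | reversed so far: 30 -> 7 -> 18 -> 38 -> 49

30 -> 7 -> 18 -> 38 -> 49 -> None


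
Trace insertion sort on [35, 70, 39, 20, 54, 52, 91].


Initial: [35, 70, 39, 20, 54, 52, 91]
Insert 70: [35, 70, 39, 20, 54, 52, 91]
Insert 39: [35, 39, 70, 20, 54, 52, 91]
Insert 20: [20, 35, 39, 70, 54, 52, 91]
Insert 54: [20, 35, 39, 54, 70, 52, 91]
Insert 52: [20, 35, 39, 52, 54, 70, 91]
Insert 91: [20, 35, 39, 52, 54, 70, 91]

Sorted: [20, 35, 39, 52, 54, 70, 91]


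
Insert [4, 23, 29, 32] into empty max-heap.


Insert 4: [4]
Insert 23: [23, 4]
Insert 29: [29, 4, 23]
Insert 32: [32, 29, 23, 4]

Final heap: [32, 29, 23, 4]


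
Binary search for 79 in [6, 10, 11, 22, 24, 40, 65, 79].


Step 1: lo=0, hi=7, mid=3, val=22
Step 2: lo=4, hi=7, mid=5, val=40
Step 3: lo=6, hi=7, mid=6, val=65
Step 4: lo=7, hi=7, mid=7, val=79

Found at index 7


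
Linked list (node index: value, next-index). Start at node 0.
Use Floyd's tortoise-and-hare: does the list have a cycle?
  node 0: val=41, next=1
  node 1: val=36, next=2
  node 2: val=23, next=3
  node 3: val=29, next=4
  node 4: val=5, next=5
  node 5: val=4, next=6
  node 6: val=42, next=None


Floyd's tortoise (slow, +1) and hare (fast, +2):
  init: slow=0, fast=0
  step 1: slow=1, fast=2
  step 2: slow=2, fast=4
  step 3: slow=3, fast=6
  step 4: fast -> None, no cycle

Cycle: no


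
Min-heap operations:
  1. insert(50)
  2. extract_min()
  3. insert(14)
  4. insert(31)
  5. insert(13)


insert(50) -> [50]
extract_min()->50, []
insert(14) -> [14]
insert(31) -> [14, 31]
insert(13) -> [13, 31, 14]

Final heap: [13, 31, 14]


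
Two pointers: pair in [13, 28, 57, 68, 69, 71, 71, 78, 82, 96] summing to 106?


lo=0(13)+hi=9(96)=109
lo=0(13)+hi=8(82)=95
lo=1(28)+hi=8(82)=110
lo=1(28)+hi=7(78)=106

Yes: 28+78=106


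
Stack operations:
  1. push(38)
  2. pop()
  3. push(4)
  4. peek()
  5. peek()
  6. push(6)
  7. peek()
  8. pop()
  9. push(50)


push(38) -> [38]
pop()->38, []
push(4) -> [4]
peek()->4
peek()->4
push(6) -> [4, 6]
peek()->6
pop()->6, [4]
push(50) -> [4, 50]

Final stack: [4, 50]


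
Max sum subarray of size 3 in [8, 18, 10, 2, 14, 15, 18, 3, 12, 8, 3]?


[0:3]: 36
[1:4]: 30
[2:5]: 26
[3:6]: 31
[4:7]: 47
[5:8]: 36
[6:9]: 33
[7:10]: 23
[8:11]: 23

Max: 47 at [4:7]


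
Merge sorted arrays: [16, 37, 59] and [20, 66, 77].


Take 16 from A
Take 20 from B
Take 37 from A
Take 59 from A

Merged: [16, 20, 37, 59, 66, 77]


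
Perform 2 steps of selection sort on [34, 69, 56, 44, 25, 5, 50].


Initial: [34, 69, 56, 44, 25, 5, 50]
Step 1: min=5 at 5
  Swap: [5, 69, 56, 44, 25, 34, 50]
Step 2: min=25 at 4
  Swap: [5, 25, 56, 44, 69, 34, 50]

After 2 steps: [5, 25, 56, 44, 69, 34, 50]


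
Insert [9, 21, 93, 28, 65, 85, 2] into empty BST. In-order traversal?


Insert 9: root
Insert 21: R from 9
Insert 93: R from 9 -> R from 21
Insert 28: R from 9 -> R from 21 -> L from 93
Insert 65: R from 9 -> R from 21 -> L from 93 -> R from 28
Insert 85: R from 9 -> R from 21 -> L from 93 -> R from 28 -> R from 65
Insert 2: L from 9

In-order: [2, 9, 21, 28, 65, 85, 93]


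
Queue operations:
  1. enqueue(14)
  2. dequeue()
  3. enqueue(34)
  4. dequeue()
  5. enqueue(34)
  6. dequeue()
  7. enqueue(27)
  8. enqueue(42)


enqueue(14) -> [14]
dequeue()->14, []
enqueue(34) -> [34]
dequeue()->34, []
enqueue(34) -> [34]
dequeue()->34, []
enqueue(27) -> [27]
enqueue(42) -> [27, 42]

Final queue: [27, 42]


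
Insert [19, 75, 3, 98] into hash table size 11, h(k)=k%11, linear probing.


Insert 19: h=8 -> slot 8
Insert 75: h=9 -> slot 9
Insert 3: h=3 -> slot 3
Insert 98: h=10 -> slot 10

Table: [None, None, None, 3, None, None, None, None, 19, 75, 98]


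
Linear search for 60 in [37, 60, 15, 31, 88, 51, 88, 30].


i=0: 37!=60
i=1: 60==60 found!

Found at 1, 2 comps


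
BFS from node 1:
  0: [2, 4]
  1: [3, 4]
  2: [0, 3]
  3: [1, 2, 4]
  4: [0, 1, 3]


Visit 1, enqueue [3, 4]
Visit 3, enqueue [2]
Visit 4, enqueue [0]
Visit 2, enqueue []
Visit 0, enqueue []

BFS order: [1, 3, 4, 2, 0]


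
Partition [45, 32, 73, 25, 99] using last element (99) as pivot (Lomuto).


Pivot: 99
  45 <= 99: advance i (no swap)
  32 <= 99: advance i (no swap)
  73 <= 99: advance i (no swap)
  25 <= 99: advance i (no swap)
Place pivot at 4: [45, 32, 73, 25, 99]

Partitioned: [45, 32, 73, 25, 99]


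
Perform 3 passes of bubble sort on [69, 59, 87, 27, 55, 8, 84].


Initial: [69, 59, 87, 27, 55, 8, 84]
Pass 1: [59, 69, 27, 55, 8, 84, 87] (5 swaps)
Pass 2: [59, 27, 55, 8, 69, 84, 87] (3 swaps)
Pass 3: [27, 55, 8, 59, 69, 84, 87] (3 swaps)

After 3 passes: [27, 55, 8, 59, 69, 84, 87]


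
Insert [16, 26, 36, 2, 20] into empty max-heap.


Insert 16: [16]
Insert 26: [26, 16]
Insert 36: [36, 16, 26]
Insert 2: [36, 16, 26, 2]
Insert 20: [36, 20, 26, 2, 16]

Final heap: [36, 20, 26, 2, 16]


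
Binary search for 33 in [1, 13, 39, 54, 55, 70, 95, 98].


Step 1: lo=0, hi=7, mid=3, val=54
Step 2: lo=0, hi=2, mid=1, val=13
Step 3: lo=2, hi=2, mid=2, val=39

Not found


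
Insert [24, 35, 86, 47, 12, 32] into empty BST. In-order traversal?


Insert 24: root
Insert 35: R from 24
Insert 86: R from 24 -> R from 35
Insert 47: R from 24 -> R from 35 -> L from 86
Insert 12: L from 24
Insert 32: R from 24 -> L from 35

In-order: [12, 24, 32, 35, 47, 86]


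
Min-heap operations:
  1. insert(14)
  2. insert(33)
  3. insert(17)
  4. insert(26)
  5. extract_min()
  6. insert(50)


insert(14) -> [14]
insert(33) -> [14, 33]
insert(17) -> [14, 33, 17]
insert(26) -> [14, 26, 17, 33]
extract_min()->14, [17, 26, 33]
insert(50) -> [17, 26, 33, 50]

Final heap: [17, 26, 33, 50]


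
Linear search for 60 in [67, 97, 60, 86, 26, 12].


i=0: 67!=60
i=1: 97!=60
i=2: 60==60 found!

Found at 2, 3 comps


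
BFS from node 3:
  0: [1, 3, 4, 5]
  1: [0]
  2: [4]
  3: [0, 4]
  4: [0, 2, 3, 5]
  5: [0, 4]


Visit 3, enqueue [0, 4]
Visit 0, enqueue [1, 5]
Visit 4, enqueue [2]
Visit 1, enqueue []
Visit 5, enqueue []
Visit 2, enqueue []

BFS order: [3, 0, 4, 1, 5, 2]


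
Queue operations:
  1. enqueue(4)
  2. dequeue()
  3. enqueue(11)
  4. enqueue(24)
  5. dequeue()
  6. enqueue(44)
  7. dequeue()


enqueue(4) -> [4]
dequeue()->4, []
enqueue(11) -> [11]
enqueue(24) -> [11, 24]
dequeue()->11, [24]
enqueue(44) -> [24, 44]
dequeue()->24, [44]

Final queue: [44]


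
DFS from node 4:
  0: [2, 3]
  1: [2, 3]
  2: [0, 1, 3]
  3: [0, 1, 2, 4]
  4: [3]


Visit 4, push [3]
Visit 3, push [2, 1, 0]
Visit 0, push [2]
Visit 2, push [1]
Visit 1, push []

DFS order: [4, 3, 0, 2, 1]


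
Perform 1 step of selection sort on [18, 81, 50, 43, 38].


Initial: [18, 81, 50, 43, 38]
Step 1: min=18 at 0
  Swap: [18, 81, 50, 43, 38]

After 1 step: [18, 81, 50, 43, 38]


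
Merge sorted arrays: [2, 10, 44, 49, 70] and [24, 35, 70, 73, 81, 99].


Take 2 from A
Take 10 from A
Take 24 from B
Take 35 from B
Take 44 from A
Take 49 from A
Take 70 from A

Merged: [2, 10, 24, 35, 44, 49, 70, 70, 73, 81, 99]


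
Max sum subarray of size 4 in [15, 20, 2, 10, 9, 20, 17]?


[0:4]: 47
[1:5]: 41
[2:6]: 41
[3:7]: 56

Max: 56 at [3:7]


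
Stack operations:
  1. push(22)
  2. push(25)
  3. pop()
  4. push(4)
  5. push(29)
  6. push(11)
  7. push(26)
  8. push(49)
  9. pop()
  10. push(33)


push(22) -> [22]
push(25) -> [22, 25]
pop()->25, [22]
push(4) -> [22, 4]
push(29) -> [22, 4, 29]
push(11) -> [22, 4, 29, 11]
push(26) -> [22, 4, 29, 11, 26]
push(49) -> [22, 4, 29, 11, 26, 49]
pop()->49, [22, 4, 29, 11, 26]
push(33) -> [22, 4, 29, 11, 26, 33]

Final stack: [22, 4, 29, 11, 26, 33]


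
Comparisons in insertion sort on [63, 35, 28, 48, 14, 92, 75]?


Algorithm: insertion sort
Input: [63, 35, 28, 48, 14, 92, 75]
Sorted: [14, 28, 35, 48, 63, 75, 92]

12


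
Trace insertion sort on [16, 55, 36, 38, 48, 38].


Initial: [16, 55, 36, 38, 48, 38]
Insert 55: [16, 55, 36, 38, 48, 38]
Insert 36: [16, 36, 55, 38, 48, 38]
Insert 38: [16, 36, 38, 55, 48, 38]
Insert 48: [16, 36, 38, 48, 55, 38]
Insert 38: [16, 36, 38, 38, 48, 55]

Sorted: [16, 36, 38, 38, 48, 55]


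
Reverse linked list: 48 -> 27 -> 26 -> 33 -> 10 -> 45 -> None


Step 1: curr=48, set curr.next=prev(None) | reversed so far: 48
Step 2: curr=27, set curr.next=prev(48) | reversed so far: 27 -> 48
Step 3: curr=26, set curr.next=prev(27) | reversed so far: 26 -> 27 -> 48
Step 4: curr=33, set curr.next=prev(26) | reversed so far: 33 -> 26 -> 27 -> 48
Step 5: curr=10, set curr.next=prev(33) | reversed so far: 10 -> 33 -> 26 -> 27 -> 48
Step 6: curr=45, set curr.next=prev(10) | reversed so far: 45 -> 10 -> 33 -> 26 -> 27 -> 48

45 -> 10 -> 33 -> 26 -> 27 -> 48 -> None


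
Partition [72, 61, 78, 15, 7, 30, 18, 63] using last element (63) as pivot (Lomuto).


Pivot: 63
  61 <= 63: swap -> [61, 72, 78, 15, 7, 30, 18, 63]
  15 <= 63: swap -> [61, 15, 78, 72, 7, 30, 18, 63]
  7 <= 63: swap -> [61, 15, 7, 72, 78, 30, 18, 63]
  30 <= 63: swap -> [61, 15, 7, 30, 78, 72, 18, 63]
  18 <= 63: swap -> [61, 15, 7, 30, 18, 72, 78, 63]
Place pivot at 5: [61, 15, 7, 30, 18, 63, 78, 72]

Partitioned: [61, 15, 7, 30, 18, 63, 78, 72]


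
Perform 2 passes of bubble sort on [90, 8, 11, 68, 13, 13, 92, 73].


Initial: [90, 8, 11, 68, 13, 13, 92, 73]
Pass 1: [8, 11, 68, 13, 13, 90, 73, 92] (6 swaps)
Pass 2: [8, 11, 13, 13, 68, 73, 90, 92] (3 swaps)

After 2 passes: [8, 11, 13, 13, 68, 73, 90, 92]


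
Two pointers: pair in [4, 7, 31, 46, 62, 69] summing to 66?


lo=0(4)+hi=5(69)=73
lo=0(4)+hi=4(62)=66

Yes: 4+62=66


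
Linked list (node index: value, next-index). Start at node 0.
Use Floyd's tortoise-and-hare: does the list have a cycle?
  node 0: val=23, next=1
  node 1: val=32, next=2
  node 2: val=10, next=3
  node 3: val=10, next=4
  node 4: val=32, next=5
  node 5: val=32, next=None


Floyd's tortoise (slow, +1) and hare (fast, +2):
  init: slow=0, fast=0
  step 1: slow=1, fast=2
  step 2: slow=2, fast=4
  step 3: fast 4->5->None, no cycle

Cycle: no


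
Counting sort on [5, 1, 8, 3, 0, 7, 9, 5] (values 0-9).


Input: [5, 1, 8, 3, 0, 7, 9, 5]
Counts: [1, 1, 0, 1, 0, 2, 0, 1, 1, 1]

Sorted: [0, 1, 3, 5, 5, 7, 8, 9]


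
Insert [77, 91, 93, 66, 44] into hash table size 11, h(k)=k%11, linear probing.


Insert 77: h=0 -> slot 0
Insert 91: h=3 -> slot 3
Insert 93: h=5 -> slot 5
Insert 66: h=0, 1 probes -> slot 1
Insert 44: h=0, 2 probes -> slot 2

Table: [77, 66, 44, 91, None, 93, None, None, None, None, None]


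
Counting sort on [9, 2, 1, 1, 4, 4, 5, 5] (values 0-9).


Input: [9, 2, 1, 1, 4, 4, 5, 5]
Counts: [0, 2, 1, 0, 2, 2, 0, 0, 0, 1]

Sorted: [1, 1, 2, 4, 4, 5, 5, 9]


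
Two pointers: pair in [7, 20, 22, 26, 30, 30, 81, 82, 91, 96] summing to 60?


lo=0(7)+hi=9(96)=103
lo=0(7)+hi=8(91)=98
lo=0(7)+hi=7(82)=89
lo=0(7)+hi=6(81)=88
lo=0(7)+hi=5(30)=37
lo=1(20)+hi=5(30)=50
lo=2(22)+hi=5(30)=52
lo=3(26)+hi=5(30)=56
lo=4(30)+hi=5(30)=60

Yes: 30+30=60


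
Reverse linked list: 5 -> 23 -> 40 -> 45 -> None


Step 1: curr=5, set curr.next=prev(None) | reversed so far: 5
Step 2: curr=23, set curr.next=prev(5) | reversed so far: 23 -> 5
Step 3: curr=40, set curr.next=prev(23) | reversed so far: 40 -> 23 -> 5
Step 4: curr=45, set curr.next=prev(40) | reversed so far: 45 -> 40 -> 23 -> 5

45 -> 40 -> 23 -> 5 -> None


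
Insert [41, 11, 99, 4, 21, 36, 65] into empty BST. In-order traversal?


Insert 41: root
Insert 11: L from 41
Insert 99: R from 41
Insert 4: L from 41 -> L from 11
Insert 21: L from 41 -> R from 11
Insert 36: L from 41 -> R from 11 -> R from 21
Insert 65: R from 41 -> L from 99

In-order: [4, 11, 21, 36, 41, 65, 99]


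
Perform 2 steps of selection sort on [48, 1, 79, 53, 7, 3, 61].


Initial: [48, 1, 79, 53, 7, 3, 61]
Step 1: min=1 at 1
  Swap: [1, 48, 79, 53, 7, 3, 61]
Step 2: min=3 at 5
  Swap: [1, 3, 79, 53, 7, 48, 61]

After 2 steps: [1, 3, 79, 53, 7, 48, 61]


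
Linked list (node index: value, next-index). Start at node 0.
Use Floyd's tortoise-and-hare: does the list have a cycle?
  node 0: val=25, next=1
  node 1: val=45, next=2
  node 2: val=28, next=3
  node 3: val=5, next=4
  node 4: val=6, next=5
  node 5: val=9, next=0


Floyd's tortoise (slow, +1) and hare (fast, +2):
  init: slow=0, fast=0
  step 1: slow=1, fast=2
  step 2: slow=2, fast=4
  step 3: slow=3, fast=0
  step 4: slow=4, fast=2
  step 5: slow=5, fast=4
  step 6: slow=0, fast=0
  slow == fast at node 0: cycle detected

Cycle: yes


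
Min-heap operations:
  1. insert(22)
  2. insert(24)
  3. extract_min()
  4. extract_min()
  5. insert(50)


insert(22) -> [22]
insert(24) -> [22, 24]
extract_min()->22, [24]
extract_min()->24, []
insert(50) -> [50]

Final heap: [50]


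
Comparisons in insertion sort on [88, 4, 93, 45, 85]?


Algorithm: insertion sort
Input: [88, 4, 93, 45, 85]
Sorted: [4, 45, 85, 88, 93]

8


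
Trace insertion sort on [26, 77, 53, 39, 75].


Initial: [26, 77, 53, 39, 75]
Insert 77: [26, 77, 53, 39, 75]
Insert 53: [26, 53, 77, 39, 75]
Insert 39: [26, 39, 53, 77, 75]
Insert 75: [26, 39, 53, 75, 77]

Sorted: [26, 39, 53, 75, 77]


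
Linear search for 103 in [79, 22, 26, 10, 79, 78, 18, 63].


i=0: 79!=103
i=1: 22!=103
i=2: 26!=103
i=3: 10!=103
i=4: 79!=103
i=5: 78!=103
i=6: 18!=103
i=7: 63!=103

Not found, 8 comps


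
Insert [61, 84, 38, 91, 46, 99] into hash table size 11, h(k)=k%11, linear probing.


Insert 61: h=6 -> slot 6
Insert 84: h=7 -> slot 7
Insert 38: h=5 -> slot 5
Insert 91: h=3 -> slot 3
Insert 46: h=2 -> slot 2
Insert 99: h=0 -> slot 0

Table: [99, None, 46, 91, None, 38, 61, 84, None, None, None]


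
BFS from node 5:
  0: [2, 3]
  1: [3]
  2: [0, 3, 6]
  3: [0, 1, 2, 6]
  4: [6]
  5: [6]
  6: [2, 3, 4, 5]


Visit 5, enqueue [6]
Visit 6, enqueue [2, 3, 4]
Visit 2, enqueue [0]
Visit 3, enqueue [1]
Visit 4, enqueue []
Visit 0, enqueue []
Visit 1, enqueue []

BFS order: [5, 6, 2, 3, 4, 0, 1]


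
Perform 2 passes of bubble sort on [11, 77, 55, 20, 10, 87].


Initial: [11, 77, 55, 20, 10, 87]
Pass 1: [11, 55, 20, 10, 77, 87] (3 swaps)
Pass 2: [11, 20, 10, 55, 77, 87] (2 swaps)

After 2 passes: [11, 20, 10, 55, 77, 87]


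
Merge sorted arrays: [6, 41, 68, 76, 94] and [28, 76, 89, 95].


Take 6 from A
Take 28 from B
Take 41 from A
Take 68 from A
Take 76 from A
Take 76 from B
Take 89 from B
Take 94 from A

Merged: [6, 28, 41, 68, 76, 76, 89, 94, 95]


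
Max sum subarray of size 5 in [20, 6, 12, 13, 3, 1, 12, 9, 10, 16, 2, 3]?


[0:5]: 54
[1:6]: 35
[2:7]: 41
[3:8]: 38
[4:9]: 35
[5:10]: 48
[6:11]: 49
[7:12]: 40

Max: 54 at [0:5]


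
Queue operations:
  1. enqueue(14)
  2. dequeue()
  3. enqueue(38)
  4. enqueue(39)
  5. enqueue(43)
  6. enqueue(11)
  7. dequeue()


enqueue(14) -> [14]
dequeue()->14, []
enqueue(38) -> [38]
enqueue(39) -> [38, 39]
enqueue(43) -> [38, 39, 43]
enqueue(11) -> [38, 39, 43, 11]
dequeue()->38, [39, 43, 11]

Final queue: [39, 43, 11]


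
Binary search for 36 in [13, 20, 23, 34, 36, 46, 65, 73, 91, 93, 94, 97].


Step 1: lo=0, hi=11, mid=5, val=46
Step 2: lo=0, hi=4, mid=2, val=23
Step 3: lo=3, hi=4, mid=3, val=34
Step 4: lo=4, hi=4, mid=4, val=36

Found at index 4


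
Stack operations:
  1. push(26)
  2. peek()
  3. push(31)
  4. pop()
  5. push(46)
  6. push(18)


push(26) -> [26]
peek()->26
push(31) -> [26, 31]
pop()->31, [26]
push(46) -> [26, 46]
push(18) -> [26, 46, 18]

Final stack: [26, 46, 18]


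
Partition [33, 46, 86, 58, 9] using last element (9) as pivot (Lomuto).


Pivot: 9
Place pivot at 0: [9, 46, 86, 58, 33]

Partitioned: [9, 46, 86, 58, 33]


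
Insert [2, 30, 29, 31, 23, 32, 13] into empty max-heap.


Insert 2: [2]
Insert 30: [30, 2]
Insert 29: [30, 2, 29]
Insert 31: [31, 30, 29, 2]
Insert 23: [31, 30, 29, 2, 23]
Insert 32: [32, 30, 31, 2, 23, 29]
Insert 13: [32, 30, 31, 2, 23, 29, 13]

Final heap: [32, 30, 31, 2, 23, 29, 13]


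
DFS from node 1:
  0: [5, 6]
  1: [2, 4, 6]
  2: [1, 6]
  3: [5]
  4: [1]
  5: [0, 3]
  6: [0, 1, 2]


Visit 1, push [6, 4, 2]
Visit 2, push [6]
Visit 6, push [0]
Visit 0, push [5]
Visit 5, push [3]
Visit 3, push []
Visit 4, push []

DFS order: [1, 2, 6, 0, 5, 3, 4]


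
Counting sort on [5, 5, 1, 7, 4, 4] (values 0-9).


Input: [5, 5, 1, 7, 4, 4]
Counts: [0, 1, 0, 0, 2, 2, 0, 1, 0, 0]

Sorted: [1, 4, 4, 5, 5, 7]


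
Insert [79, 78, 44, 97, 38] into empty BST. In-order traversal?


Insert 79: root
Insert 78: L from 79
Insert 44: L from 79 -> L from 78
Insert 97: R from 79
Insert 38: L from 79 -> L from 78 -> L from 44

In-order: [38, 44, 78, 79, 97]


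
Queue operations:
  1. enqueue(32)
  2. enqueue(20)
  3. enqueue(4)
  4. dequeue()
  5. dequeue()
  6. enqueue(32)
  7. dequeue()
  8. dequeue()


enqueue(32) -> [32]
enqueue(20) -> [32, 20]
enqueue(4) -> [32, 20, 4]
dequeue()->32, [20, 4]
dequeue()->20, [4]
enqueue(32) -> [4, 32]
dequeue()->4, [32]
dequeue()->32, []

Final queue: []


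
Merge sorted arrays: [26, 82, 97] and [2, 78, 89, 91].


Take 2 from B
Take 26 from A
Take 78 from B
Take 82 from A
Take 89 from B
Take 91 from B

Merged: [2, 26, 78, 82, 89, 91, 97]


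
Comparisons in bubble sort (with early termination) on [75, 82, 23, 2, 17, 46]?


Algorithm: bubble sort (with early termination)
Input: [75, 82, 23, 2, 17, 46]
Sorted: [2, 17, 23, 46, 75, 82]

14


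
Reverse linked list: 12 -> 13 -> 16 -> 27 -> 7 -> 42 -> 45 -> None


Step 1: curr=12, set curr.next=prev(None) | reversed so far: 12
Step 2: curr=13, set curr.next=prev(12) | reversed so far: 13 -> 12
Step 3: curr=16, set curr.next=prev(13) | reversed so far: 16 -> 13 -> 12
Step 4: curr=27, set curr.next=prev(16) | reversed so far: 27 -> 16 -> 13 -> 12
Step 5: curr=7, set curr.next=prev(27) | reversed so far: 7 -> 27 -> 16 -> 13 -> 12
Step 6: curr=42, set curr.next=prev(7) | reversed so far: 42 -> 7 -> 27 -> 16 -> 13 -> 12
Step 7: curr=45, set curr.next=prev(42) | reversed so far: 45 -> 42 -> 7 -> 27 -> 16 -> 13 -> 12

45 -> 42 -> 7 -> 27 -> 16 -> 13 -> 12 -> None


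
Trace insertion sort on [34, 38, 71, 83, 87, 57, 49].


Initial: [34, 38, 71, 83, 87, 57, 49]
Insert 38: [34, 38, 71, 83, 87, 57, 49]
Insert 71: [34, 38, 71, 83, 87, 57, 49]
Insert 83: [34, 38, 71, 83, 87, 57, 49]
Insert 87: [34, 38, 71, 83, 87, 57, 49]
Insert 57: [34, 38, 57, 71, 83, 87, 49]
Insert 49: [34, 38, 49, 57, 71, 83, 87]

Sorted: [34, 38, 49, 57, 71, 83, 87]


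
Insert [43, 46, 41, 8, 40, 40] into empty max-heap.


Insert 43: [43]
Insert 46: [46, 43]
Insert 41: [46, 43, 41]
Insert 8: [46, 43, 41, 8]
Insert 40: [46, 43, 41, 8, 40]
Insert 40: [46, 43, 41, 8, 40, 40]

Final heap: [46, 43, 41, 8, 40, 40]


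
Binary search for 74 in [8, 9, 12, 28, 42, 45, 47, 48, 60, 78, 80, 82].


Step 1: lo=0, hi=11, mid=5, val=45
Step 2: lo=6, hi=11, mid=8, val=60
Step 3: lo=9, hi=11, mid=10, val=80
Step 4: lo=9, hi=9, mid=9, val=78

Not found


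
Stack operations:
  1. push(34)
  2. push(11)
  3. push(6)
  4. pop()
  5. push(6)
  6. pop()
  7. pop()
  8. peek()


push(34) -> [34]
push(11) -> [34, 11]
push(6) -> [34, 11, 6]
pop()->6, [34, 11]
push(6) -> [34, 11, 6]
pop()->6, [34, 11]
pop()->11, [34]
peek()->34

Final stack: [34]


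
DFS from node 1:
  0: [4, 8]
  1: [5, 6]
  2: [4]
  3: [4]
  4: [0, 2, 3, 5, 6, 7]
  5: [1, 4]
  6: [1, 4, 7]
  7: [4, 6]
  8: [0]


Visit 1, push [6, 5]
Visit 5, push [4]
Visit 4, push [7, 6, 3, 2, 0]
Visit 0, push [8]
Visit 8, push []
Visit 2, push []
Visit 3, push []
Visit 6, push [7]
Visit 7, push []

DFS order: [1, 5, 4, 0, 8, 2, 3, 6, 7]


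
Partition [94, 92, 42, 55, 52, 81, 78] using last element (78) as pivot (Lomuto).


Pivot: 78
  42 <= 78: swap -> [42, 92, 94, 55, 52, 81, 78]
  55 <= 78: swap -> [42, 55, 94, 92, 52, 81, 78]
  52 <= 78: swap -> [42, 55, 52, 92, 94, 81, 78]
Place pivot at 3: [42, 55, 52, 78, 94, 81, 92]

Partitioned: [42, 55, 52, 78, 94, 81, 92]


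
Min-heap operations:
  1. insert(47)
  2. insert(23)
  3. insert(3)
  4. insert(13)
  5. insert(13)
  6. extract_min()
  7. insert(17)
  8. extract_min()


insert(47) -> [47]
insert(23) -> [23, 47]
insert(3) -> [3, 47, 23]
insert(13) -> [3, 13, 23, 47]
insert(13) -> [3, 13, 23, 47, 13]
extract_min()->3, [13, 13, 23, 47]
insert(17) -> [13, 13, 23, 47, 17]
extract_min()->13, [13, 17, 23, 47]

Final heap: [13, 17, 23, 47]


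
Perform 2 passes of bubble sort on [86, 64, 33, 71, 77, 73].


Initial: [86, 64, 33, 71, 77, 73]
Pass 1: [64, 33, 71, 77, 73, 86] (5 swaps)
Pass 2: [33, 64, 71, 73, 77, 86] (2 swaps)

After 2 passes: [33, 64, 71, 73, 77, 86]


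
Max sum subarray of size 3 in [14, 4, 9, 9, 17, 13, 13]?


[0:3]: 27
[1:4]: 22
[2:5]: 35
[3:6]: 39
[4:7]: 43

Max: 43 at [4:7]


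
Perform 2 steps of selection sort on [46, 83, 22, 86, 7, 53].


Initial: [46, 83, 22, 86, 7, 53]
Step 1: min=7 at 4
  Swap: [7, 83, 22, 86, 46, 53]
Step 2: min=22 at 2
  Swap: [7, 22, 83, 86, 46, 53]

After 2 steps: [7, 22, 83, 86, 46, 53]


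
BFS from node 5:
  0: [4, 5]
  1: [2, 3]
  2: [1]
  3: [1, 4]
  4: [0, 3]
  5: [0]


Visit 5, enqueue [0]
Visit 0, enqueue [4]
Visit 4, enqueue [3]
Visit 3, enqueue [1]
Visit 1, enqueue [2]
Visit 2, enqueue []

BFS order: [5, 0, 4, 3, 1, 2]


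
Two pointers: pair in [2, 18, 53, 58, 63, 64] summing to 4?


lo=0(2)+hi=5(64)=66
lo=0(2)+hi=4(63)=65
lo=0(2)+hi=3(58)=60
lo=0(2)+hi=2(53)=55
lo=0(2)+hi=1(18)=20

No pair found


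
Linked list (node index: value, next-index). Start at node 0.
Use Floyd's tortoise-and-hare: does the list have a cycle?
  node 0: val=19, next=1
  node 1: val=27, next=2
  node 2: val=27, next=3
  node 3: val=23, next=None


Floyd's tortoise (slow, +1) and hare (fast, +2):
  init: slow=0, fast=0
  step 1: slow=1, fast=2
  step 2: fast 2->3->None, no cycle

Cycle: no


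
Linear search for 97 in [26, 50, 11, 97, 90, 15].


i=0: 26!=97
i=1: 50!=97
i=2: 11!=97
i=3: 97==97 found!

Found at 3, 4 comps


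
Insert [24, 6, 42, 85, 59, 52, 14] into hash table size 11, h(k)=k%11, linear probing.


Insert 24: h=2 -> slot 2
Insert 6: h=6 -> slot 6
Insert 42: h=9 -> slot 9
Insert 85: h=8 -> slot 8
Insert 59: h=4 -> slot 4
Insert 52: h=8, 2 probes -> slot 10
Insert 14: h=3 -> slot 3

Table: [None, None, 24, 14, 59, None, 6, None, 85, 42, 52]


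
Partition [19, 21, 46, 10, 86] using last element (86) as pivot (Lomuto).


Pivot: 86
  19 <= 86: advance i (no swap)
  21 <= 86: advance i (no swap)
  46 <= 86: advance i (no swap)
  10 <= 86: advance i (no swap)
Place pivot at 4: [19, 21, 46, 10, 86]

Partitioned: [19, 21, 46, 10, 86]


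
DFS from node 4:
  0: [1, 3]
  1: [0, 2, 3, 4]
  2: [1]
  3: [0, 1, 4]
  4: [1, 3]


Visit 4, push [3, 1]
Visit 1, push [3, 2, 0]
Visit 0, push [3]
Visit 3, push []
Visit 2, push []

DFS order: [4, 1, 0, 3, 2]


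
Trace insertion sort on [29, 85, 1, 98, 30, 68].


Initial: [29, 85, 1, 98, 30, 68]
Insert 85: [29, 85, 1, 98, 30, 68]
Insert 1: [1, 29, 85, 98, 30, 68]
Insert 98: [1, 29, 85, 98, 30, 68]
Insert 30: [1, 29, 30, 85, 98, 68]
Insert 68: [1, 29, 30, 68, 85, 98]

Sorted: [1, 29, 30, 68, 85, 98]


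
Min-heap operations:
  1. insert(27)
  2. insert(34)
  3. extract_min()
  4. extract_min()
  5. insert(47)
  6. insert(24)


insert(27) -> [27]
insert(34) -> [27, 34]
extract_min()->27, [34]
extract_min()->34, []
insert(47) -> [47]
insert(24) -> [24, 47]

Final heap: [24, 47]


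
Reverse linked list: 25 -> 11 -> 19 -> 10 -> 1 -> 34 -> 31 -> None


Step 1: curr=25, set curr.next=prev(None) | reversed so far: 25
Step 2: curr=11, set curr.next=prev(25) | reversed so far: 11 -> 25
Step 3: curr=19, set curr.next=prev(11) | reversed so far: 19 -> 11 -> 25
Step 4: curr=10, set curr.next=prev(19) | reversed so far: 10 -> 19 -> 11 -> 25
Step 5: curr=1, set curr.next=prev(10) | reversed so far: 1 -> 10 -> 19 -> 11 -> 25
Step 6: curr=34, set curr.next=prev(1) | reversed so far: 34 -> 1 -> 10 -> 19 -> 11 -> 25
Step 7: curr=31, set curr.next=prev(34) | reversed so far: 31 -> 34 -> 1 -> 10 -> 19 -> 11 -> 25

31 -> 34 -> 1 -> 10 -> 19 -> 11 -> 25 -> None


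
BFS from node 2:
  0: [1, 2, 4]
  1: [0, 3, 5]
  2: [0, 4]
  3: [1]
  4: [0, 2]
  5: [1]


Visit 2, enqueue [0, 4]
Visit 0, enqueue [1]
Visit 4, enqueue []
Visit 1, enqueue [3, 5]
Visit 3, enqueue []
Visit 5, enqueue []

BFS order: [2, 0, 4, 1, 3, 5]


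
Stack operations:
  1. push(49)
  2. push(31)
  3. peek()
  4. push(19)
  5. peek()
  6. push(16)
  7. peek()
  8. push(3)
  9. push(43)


push(49) -> [49]
push(31) -> [49, 31]
peek()->31
push(19) -> [49, 31, 19]
peek()->19
push(16) -> [49, 31, 19, 16]
peek()->16
push(3) -> [49, 31, 19, 16, 3]
push(43) -> [49, 31, 19, 16, 3, 43]

Final stack: [49, 31, 19, 16, 3, 43]
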